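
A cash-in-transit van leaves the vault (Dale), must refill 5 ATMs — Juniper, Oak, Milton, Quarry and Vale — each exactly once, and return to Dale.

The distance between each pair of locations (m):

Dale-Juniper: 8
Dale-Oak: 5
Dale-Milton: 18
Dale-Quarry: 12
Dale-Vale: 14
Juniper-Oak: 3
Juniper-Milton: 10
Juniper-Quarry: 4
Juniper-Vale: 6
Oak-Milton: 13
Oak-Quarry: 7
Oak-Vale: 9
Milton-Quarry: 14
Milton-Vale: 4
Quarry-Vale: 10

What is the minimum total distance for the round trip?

There are 60 distinct closed tours to check (reversals are equivalent).
Dale → Juniper → Oak → Milton → Quarry → Vale → Dale: 8+3+13+14+10+14 = 62
Dale → Juniper → Oak → Milton → Vale → Quarry → Dale: 8+3+13+4+10+12 = 50
Dale → Juniper → Oak → Quarry → Milton → Vale → Dale: 8+3+7+14+4+14 = 50
Dale → Juniper → Oak → Quarry → Vale → Milton → Dale: 8+3+7+10+4+18 = 50
Dale → Juniper → Oak → Vale → Milton → Quarry → Dale: 8+3+9+4+14+12 = 50
Dale → Juniper → Oak → Vale → Quarry → Milton → Dale: 8+3+9+10+14+18 = 62
Dale → Juniper → Milton → Oak → Quarry → Vale → Dale: 8+10+13+7+10+14 = 62
Dale → Juniper → Milton → Oak → Vale → Quarry → Dale: 8+10+13+9+10+12 = 62
Dale → Juniper → Milton → Quarry → Oak → Vale → Dale: 8+10+14+7+9+14 = 62
Dale → Juniper → Milton → Quarry → Vale → Oak → Dale: 8+10+14+10+9+5 = 56
Dale → Juniper → Milton → Vale → Oak → Quarry → Dale: 8+10+4+9+7+12 = 50
Dale → Juniper → Milton → Vale → Quarry → Oak → Dale: 8+10+4+10+7+5 = 44
Dale → Juniper → Quarry → Oak → Milton → Vale → Dale: 8+4+7+13+4+14 = 50
Dale → Juniper → Quarry → Oak → Vale → Milton → Dale: 8+4+7+9+4+18 = 50
… (46 more)
The minimum is 44.
One optimal route: Dale → Juniper → Milton → Vale → Quarry → Oak → Dale (or its reverse).

Minimum total distance: 44 m.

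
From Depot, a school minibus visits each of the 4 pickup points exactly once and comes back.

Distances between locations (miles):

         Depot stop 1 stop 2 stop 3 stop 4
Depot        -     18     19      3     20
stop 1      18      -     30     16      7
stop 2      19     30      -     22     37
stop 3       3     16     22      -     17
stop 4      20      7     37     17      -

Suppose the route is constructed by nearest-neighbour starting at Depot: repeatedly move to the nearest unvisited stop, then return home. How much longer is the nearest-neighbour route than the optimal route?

6 miles longer than the optimal tour.

Depot: stop 3=3, stop 1=18, stop 2=19, stop 4=20 ⇒ stop 3
stop 3: stop 1=16, stop 4=17, stop 2=22 ⇒ stop 1
stop 1: stop 4=7, stop 2=30 ⇒ stop 4
stop 4: stop 2=37 ⇒ stop 2
NN route Depot → stop 3 → stop 1 → stop 4 → stop 2 → Depot costs 82.
Optimal: Depot → stop 2 → stop 1 → stop 4 → stop 3 → Depot costs 76 (by enumerating all 12 distinct tours).
Excess = 82 − 76 = 6.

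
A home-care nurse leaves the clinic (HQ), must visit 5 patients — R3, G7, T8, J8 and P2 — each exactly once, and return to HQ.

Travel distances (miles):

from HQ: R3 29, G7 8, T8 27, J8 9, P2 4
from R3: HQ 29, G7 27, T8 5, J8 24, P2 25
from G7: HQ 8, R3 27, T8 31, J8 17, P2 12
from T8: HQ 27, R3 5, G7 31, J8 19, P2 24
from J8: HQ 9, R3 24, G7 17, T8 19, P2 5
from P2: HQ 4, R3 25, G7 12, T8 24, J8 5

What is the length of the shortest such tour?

There are 60 distinct closed tours to check (reversals are equivalent).
HQ→R3→G7→T8→J8→P2→HQ: 29+27+31+19+5+4 = 115
HQ→R3→G7→T8→P2→J8→HQ: 29+27+31+24+5+9 = 125
HQ→R3→G7→J8→T8→P2→HQ: 29+27+17+19+24+4 = 120
HQ→R3→G7→J8→P2→T8→HQ: 29+27+17+5+24+27 = 129
HQ→R3→G7→P2→T8→J8→HQ: 29+27+12+24+19+9 = 120
HQ→R3→G7→P2→J8→T8→HQ: 29+27+12+5+19+27 = 119
HQ→R3→T8→G7→J8→P2→HQ: 29+5+31+17+5+4 = 91
HQ→R3→T8→G7→P2→J8→HQ: 29+5+31+12+5+9 = 91
HQ→R3→T8→J8→G7→P2→HQ: 29+5+19+17+12+4 = 86
HQ→R3→T8→J8→P2→G7→HQ: 29+5+19+5+12+8 = 78
HQ→R3→T8→P2→G7→J8→HQ: 29+5+24+12+17+9 = 96
HQ→R3→T8→P2→J8→G7→HQ: 29+5+24+5+17+8 = 88
HQ→R3→J8→G7→T8→P2→HQ: 29+24+17+31+24+4 = 129
HQ→R3→J8→G7→P2→T8→HQ: 29+24+17+12+24+27 = 133
… (46 more)
HQ→G7→R3→T8→J8→P2→HQ: 8+27+5+19+5+4 = 68  ← best
The minimum is 68.
One optimal route: HQ → G7 → R3 → T8 → J8 → P2 → HQ (or its reverse).

Shortest round trip = 68 miles.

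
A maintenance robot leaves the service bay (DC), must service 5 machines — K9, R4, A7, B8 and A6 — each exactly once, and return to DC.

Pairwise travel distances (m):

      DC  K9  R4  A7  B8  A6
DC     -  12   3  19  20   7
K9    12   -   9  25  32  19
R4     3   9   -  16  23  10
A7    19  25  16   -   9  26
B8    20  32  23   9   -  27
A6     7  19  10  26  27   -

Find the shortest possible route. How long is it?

DC→K9→R4→A7→B8→A6→DC: 12+9+16+9+27+7 = 80
DC→K9→R4→A7→A6→B8→DC: 12+9+16+26+27+20 = 110
DC→K9→R4→B8→A7→A6→DC: 12+9+23+9+26+7 = 86
DC→K9→R4→B8→A6→A7→DC: 12+9+23+27+26+19 = 116
DC→K9→R4→A6→A7→B8→DC: 12+9+10+26+9+20 = 86
DC→K9→R4→A6→B8→A7→DC: 12+9+10+27+9+19 = 86
DC→K9→A7→R4→B8→A6→DC: 12+25+16+23+27+7 = 110
DC→K9→A7→R4→A6→B8→DC: 12+25+16+10+27+20 = 110
DC→K9→A7→B8→R4→A6→DC: 12+25+9+23+10+7 = 86
DC→K9→A7→B8→A6→R4→DC: 12+25+9+27+10+3 = 86
DC→K9→A7→A6→R4→B8→DC: 12+25+26+10+23+20 = 116
DC→K9→A7→A6→B8→R4→DC: 12+25+26+27+23+3 = 116
DC→K9→B8→R4→A7→A6→DC: 12+32+23+16+26+7 = 116
DC→K9→B8→R4→A6→A7→DC: 12+32+23+10+26+19 = 122
… (46 more)
The minimum is 80.
One optimal route: DC → K9 → R4 → A7 → B8 → A6 → DC (or its reverse).

Shortest round trip = 80 m.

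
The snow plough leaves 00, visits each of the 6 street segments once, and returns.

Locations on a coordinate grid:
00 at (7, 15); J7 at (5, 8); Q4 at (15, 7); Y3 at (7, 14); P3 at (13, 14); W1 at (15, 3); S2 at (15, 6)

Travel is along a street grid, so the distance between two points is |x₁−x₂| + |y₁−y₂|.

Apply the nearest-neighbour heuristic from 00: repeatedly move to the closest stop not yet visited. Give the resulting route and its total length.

Nearest-neighbour total = 44; route 00 → Y3 → P3 → Q4 → S2 → W1 → J7 → 00.

At 00 the remaining stops are Y3 1, P3 7, J7 9, Q4 16, S2 17, W1 20; go to Y3.
At Y3 the remaining stops are P3 6, J7 8, Q4 15, S2 16, W1 19; go to P3.
At P3 the remaining stops are Q4 9, S2 10, W1 13, J7 14; go to Q4.
At Q4 the remaining stops are S2 1, W1 4, J7 11; go to S2.
At S2 the remaining stops are W1 3, J7 12; go to W1.
At W1 the remaining stops are J7 15; go to J7.
Return J7→00: 9.
Total = 1 + 6 + 9 + 1 + 3 + 15 + 9 = 44.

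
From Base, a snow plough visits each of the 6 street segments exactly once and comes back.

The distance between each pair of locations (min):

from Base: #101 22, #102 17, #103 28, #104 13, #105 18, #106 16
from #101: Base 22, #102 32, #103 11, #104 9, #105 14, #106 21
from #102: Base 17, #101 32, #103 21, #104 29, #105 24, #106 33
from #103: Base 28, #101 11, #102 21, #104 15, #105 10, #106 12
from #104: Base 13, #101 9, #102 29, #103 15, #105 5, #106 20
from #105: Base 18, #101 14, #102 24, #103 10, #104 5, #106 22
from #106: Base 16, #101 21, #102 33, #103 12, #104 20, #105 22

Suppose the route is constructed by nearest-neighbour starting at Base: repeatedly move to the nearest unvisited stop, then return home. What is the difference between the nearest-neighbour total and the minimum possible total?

Base: #104=13, #106=16, #102=17, #105=18, #101=22, #103=28 ⇒ #104
#104: #105=5, #101=9, #103=15, #106=20, #102=29 ⇒ #105
#105: #103=10, #101=14, #106=22, #102=24 ⇒ #103
#103: #101=11, #106=12, #102=21 ⇒ #101
#101: #106=21, #102=32 ⇒ #106
#106: #102=33 ⇒ #102
NN route Base → #104 → #105 → #103 → #101 → #106 → #102 → Base costs 110.
Optimal: Base → #102 → #105 → #104 → #101 → #103 → #106 → Base costs 94 (by enumerating all 360 distinct tours).
Excess = 110 − 94 = 16.

Excess over optimum: 16 min.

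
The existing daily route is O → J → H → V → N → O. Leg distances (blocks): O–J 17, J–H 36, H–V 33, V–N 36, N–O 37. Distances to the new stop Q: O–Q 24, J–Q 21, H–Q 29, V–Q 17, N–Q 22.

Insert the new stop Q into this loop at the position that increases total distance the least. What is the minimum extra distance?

Insertion cost between consecutive stops i–j is d(i,Q) + d(Q,j) − d(i,j):
  between O and J: 24 + 21 − 17 = 28
  between J and H: 21 + 29 − 36 = 14
  between H and V: 29 + 17 − 33 = 13
  between V and N: 17 + 22 − 36 = 3
  between N and O: 22 + 24 − 37 = 9
Cheapest insertion is between V and N, adding 3.
New total = 159 + 3 = 162.

Adding 3 blocks by placing Q on the V–N leg.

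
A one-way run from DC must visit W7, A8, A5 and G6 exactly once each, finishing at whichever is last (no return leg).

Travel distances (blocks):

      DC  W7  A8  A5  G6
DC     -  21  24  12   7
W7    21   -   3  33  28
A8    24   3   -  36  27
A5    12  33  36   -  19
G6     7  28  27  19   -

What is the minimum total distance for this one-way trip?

There are 4! = 24 possible orderings.
DC - W7 - A8 - A5 - G6: 21+3+36+19 = 79
DC - W7 - A8 - G6 - A5: 21+3+27+19 = 70
DC - W7 - A5 - A8 - G6: 21+33+36+27 = 117
DC - W7 - A5 - G6 - A8: 21+33+19+27 = 100
DC - W7 - G6 - A8 - A5: 21+28+27+36 = 112
DC - W7 - G6 - A5 - A8: 21+28+19+36 = 104
DC - A8 - W7 - A5 - G6: 24+3+33+19 = 79
DC - A8 - W7 - G6 - A5: 24+3+28+19 = 74
DC - A8 - A5 - W7 - G6: 24+36+33+28 = 121
DC - A8 - A5 - G6 - W7: 24+36+19+28 = 107
DC - A8 - G6 - W7 - A5: 24+27+28+33 = 112
DC - A8 - G6 - A5 - W7: 24+27+19+33 = 103
DC - A5 - W7 - A8 - G6: 12+33+3+27 = 75
DC - A5 - W7 - G6 - A8: 12+33+28+27 = 100
… (10 more)
DC - A5 - G6 - A8 - W7: 12+19+27+3 = 61  ← best
The minimum is 61.
One shortest path: DC → A5 → G6 → A8 → W7.

61 blocks — the minimum one-way total.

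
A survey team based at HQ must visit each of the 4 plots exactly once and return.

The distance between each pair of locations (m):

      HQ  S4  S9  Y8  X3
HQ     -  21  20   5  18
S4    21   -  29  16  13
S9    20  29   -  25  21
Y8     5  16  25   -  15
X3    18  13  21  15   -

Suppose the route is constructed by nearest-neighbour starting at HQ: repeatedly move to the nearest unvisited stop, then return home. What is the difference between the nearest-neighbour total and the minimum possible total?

HQ: Y8=5, X3=18, S9=20, S4=21 ⇒ Y8
Y8: X3=15, S4=16, S9=25 ⇒ X3
X3: S4=13, S9=21 ⇒ S4
S4: S9=29 ⇒ S9
NN route HQ → Y8 → X3 → S4 → S9 → HQ costs 82.
Optimal: HQ → S9 → X3 → S4 → Y8 → HQ costs 75 (by enumerating all 12 distinct tours).
Excess = 82 − 75 = 7.

7 m longer than the optimal tour.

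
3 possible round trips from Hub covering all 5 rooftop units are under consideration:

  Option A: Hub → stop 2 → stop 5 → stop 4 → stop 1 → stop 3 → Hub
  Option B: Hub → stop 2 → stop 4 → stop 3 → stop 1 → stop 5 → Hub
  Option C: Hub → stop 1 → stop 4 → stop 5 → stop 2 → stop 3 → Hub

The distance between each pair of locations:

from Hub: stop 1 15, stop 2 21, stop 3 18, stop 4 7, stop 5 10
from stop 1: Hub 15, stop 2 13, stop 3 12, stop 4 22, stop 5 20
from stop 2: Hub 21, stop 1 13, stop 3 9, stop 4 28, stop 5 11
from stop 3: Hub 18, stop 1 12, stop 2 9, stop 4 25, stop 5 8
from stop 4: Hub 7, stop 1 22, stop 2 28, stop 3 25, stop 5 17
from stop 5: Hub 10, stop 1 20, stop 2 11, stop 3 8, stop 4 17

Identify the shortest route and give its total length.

Option A: 21 + 11 + 17 + 22 + 12 + 18 = 101
Option B: 21 + 28 + 25 + 12 + 20 + 10 = 116
Option C: 15 + 22 + 17 + 11 + 9 + 18 = 92

Shortest is Option C, total 92.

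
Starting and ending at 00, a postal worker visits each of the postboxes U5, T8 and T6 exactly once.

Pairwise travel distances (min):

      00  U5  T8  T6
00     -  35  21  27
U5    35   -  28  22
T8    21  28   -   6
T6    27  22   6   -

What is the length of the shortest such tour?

00 → U5 → T8 → T6 → 00: 35+28+6+27 = 96
00 → U5 → T6 → T8 → 00: 35+22+6+21 = 84
00 → T8 → U5 → T6 → 00: 21+28+22+27 = 98
The minimum is 84.
One optimal route: 00 → U5 → T6 → T8 → 00 (or its reverse).

Shortest round trip = 84 min.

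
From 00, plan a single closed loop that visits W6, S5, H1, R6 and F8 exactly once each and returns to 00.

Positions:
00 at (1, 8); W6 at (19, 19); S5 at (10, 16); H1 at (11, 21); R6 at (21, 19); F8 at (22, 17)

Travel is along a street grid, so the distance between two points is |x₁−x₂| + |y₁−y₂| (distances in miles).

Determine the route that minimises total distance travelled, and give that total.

68 miles — the shortest possible round trip.

There are 60 distinct closed tours to check (reversals are equivalent).
00-W6-S5-H1-R6-F8-00: 29+12+6+12+3+30 = 92
00-W6-S5-H1-F8-R6-00: 29+12+6+15+3+31 = 96
00-W6-S5-R6-H1-F8-00: 29+12+14+12+15+30 = 112
00-W6-S5-R6-F8-H1-00: 29+12+14+3+15+23 = 96
00-W6-S5-F8-H1-R6-00: 29+12+13+15+12+31 = 112
00-W6-S5-F8-R6-H1-00: 29+12+13+3+12+23 = 92
00-W6-H1-S5-R6-F8-00: 29+10+6+14+3+30 = 92
00-W6-H1-S5-F8-R6-00: 29+10+6+13+3+31 = 92
00-W6-H1-R6-S5-F8-00: 29+10+12+14+13+30 = 108
00-W6-H1-R6-F8-S5-00: 29+10+12+3+13+17 = 84
00-W6-H1-F8-S5-R6-00: 29+10+15+13+14+31 = 112
00-W6-H1-F8-R6-S5-00: 29+10+15+3+14+17 = 88
00-W6-R6-S5-H1-F8-00: 29+2+14+6+15+30 = 96
00-W6-R6-S5-F8-H1-00: 29+2+14+13+15+23 = 96
… (46 more)
00-S5-H1-W6-R6-F8-00: 17+6+10+2+3+30 = 68  ← best
The minimum is 68.
One optimal route: 00 → S5 → H1 → W6 → R6 → F8 → 00 (or its reverse).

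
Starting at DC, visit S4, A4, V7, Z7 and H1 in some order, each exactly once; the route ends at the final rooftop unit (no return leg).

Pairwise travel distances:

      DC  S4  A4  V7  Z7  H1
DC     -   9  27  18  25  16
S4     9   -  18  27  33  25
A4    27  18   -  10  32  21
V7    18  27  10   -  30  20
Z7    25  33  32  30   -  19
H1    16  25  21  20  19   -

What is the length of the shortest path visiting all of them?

Shortest open route: 76.

There are 5! = 120 possible orderings.
DC → S4 → A4 → V7 → Z7 → H1: 9+18+10+30+19 = 86
DC → S4 → A4 → V7 → H1 → Z7: 9+18+10+20+19 = 76
DC → S4 → A4 → Z7 → V7 → H1: 9+18+32+30+20 = 109
DC → S4 → A4 → Z7 → H1 → V7: 9+18+32+19+20 = 98
DC → S4 → A4 → H1 → V7 → Z7: 9+18+21+20+30 = 98
DC → S4 → A4 → H1 → Z7 → V7: 9+18+21+19+30 = 97
DC → S4 → V7 → A4 → Z7 → H1: 9+27+10+32+19 = 97
DC → S4 → V7 → A4 → H1 → Z7: 9+27+10+21+19 = 86
DC → S4 → V7 → Z7 → A4 → H1: 9+27+30+32+21 = 119
DC → S4 → V7 → Z7 → H1 → A4: 9+27+30+19+21 = 106
DC → S4 → V7 → H1 → A4 → Z7: 9+27+20+21+32 = 109
DC → S4 → V7 → H1 → Z7 → A4: 9+27+20+19+32 = 107
DC → S4 → Z7 → A4 → V7 → H1: 9+33+32+10+20 = 104
DC → S4 → Z7 → A4 → H1 → V7: 9+33+32+21+20 = 115
… (106 more)
The minimum is 76.
One shortest path: DC → S4 → A4 → V7 → H1 → Z7.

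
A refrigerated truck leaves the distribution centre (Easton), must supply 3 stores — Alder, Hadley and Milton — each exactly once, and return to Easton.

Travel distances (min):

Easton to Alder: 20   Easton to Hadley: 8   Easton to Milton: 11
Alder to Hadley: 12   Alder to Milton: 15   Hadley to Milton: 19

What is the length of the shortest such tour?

Shortest round trip = 46 min.

With 3 stops there are 3!/2 = 3 distinct round trips (a route and its reverse cost the same).
Easton - Alder - Hadley - Milton - Easton: 20+12+19+11 = 62
Easton - Alder - Milton - Hadley - Easton: 20+15+19+8 = 62
Easton - Hadley - Alder - Milton - Easton: 8+12+15+11 = 46
The minimum is 46.
One optimal route: Easton → Hadley → Alder → Milton → Easton (or its reverse).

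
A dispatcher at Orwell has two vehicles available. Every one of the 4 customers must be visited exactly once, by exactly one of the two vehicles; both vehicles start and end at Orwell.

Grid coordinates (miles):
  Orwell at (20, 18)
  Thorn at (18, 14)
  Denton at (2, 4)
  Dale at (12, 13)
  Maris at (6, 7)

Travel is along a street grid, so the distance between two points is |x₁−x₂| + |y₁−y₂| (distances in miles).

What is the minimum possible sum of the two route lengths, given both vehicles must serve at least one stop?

Check every non-empty split of the stops between the two vehicles; for each half take its own optimal tour:
  {Thorn} + {Denton, Dale, Maris}: 12 + 64 = 76
  {Denton} + {Thorn, Dale, Maris}: 64 + 50 = 114
  {Thorn, Denton} + {Dale, Maris}: 64 + 50 = 114
  {Dale} + {Thorn, Denton, Maris}: 26 + 64 = 90
  {Thorn, Dale} + {Denton, Maris}: 26 + 64 = 90
  {Denton, Dale} + {Thorn, Maris}: 64 + 50 = 114
  … (7 splits in total)
Best: vehicle 1 Orwell → Thorn → Orwell = 12; vehicle 2 Orwell → Denton → Maris → Dale → Orwell = 64; combined 76.

76 miles — the smallest possible combined total.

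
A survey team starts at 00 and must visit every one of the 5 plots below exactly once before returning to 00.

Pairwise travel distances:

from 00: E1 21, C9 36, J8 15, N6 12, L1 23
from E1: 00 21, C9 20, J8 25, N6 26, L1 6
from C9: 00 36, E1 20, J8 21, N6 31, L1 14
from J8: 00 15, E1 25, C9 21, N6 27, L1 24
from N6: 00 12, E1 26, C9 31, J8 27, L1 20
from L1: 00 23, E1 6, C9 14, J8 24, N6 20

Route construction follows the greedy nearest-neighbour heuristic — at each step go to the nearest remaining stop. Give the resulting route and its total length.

Total distance 94 via the nearest-neighbour route 00 → N6 → L1 → E1 → C9 → J8 → 00.

From 00: distances to unvisited — N6=12, J8=15, E1=21, L1=23, C9=36. Nearest is N6 (12).
From N6: distances to unvisited — L1=20, E1=26, J8=27, C9=31. Nearest is L1 (20).
From L1: distances to unvisited — E1=6, C9=14, J8=24. Nearest is E1 (6).
From E1: distances to unvisited — C9=20, J8=25. Nearest is C9 (20).
From C9: distances to unvisited — J8=21. Nearest is J8 (21).
Return J8→00: 15.
Total = 12 + 20 + 6 + 20 + 21 + 15 = 94.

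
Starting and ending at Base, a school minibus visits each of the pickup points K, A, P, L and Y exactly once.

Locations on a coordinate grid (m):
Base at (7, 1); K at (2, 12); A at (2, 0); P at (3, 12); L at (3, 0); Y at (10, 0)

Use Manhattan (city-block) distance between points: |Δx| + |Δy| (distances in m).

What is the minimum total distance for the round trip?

Shortest round trip = 40 m.

Base-K-A-P-L-Y-Base: 16+12+13+12+7+4 = 64
Base-K-A-P-Y-L-Base: 16+12+13+19+7+5 = 72
Base-K-A-L-P-Y-Base: 16+12+1+12+19+4 = 64
Base-K-A-L-Y-P-Base: 16+12+1+7+19+15 = 70
Base-K-A-Y-P-L-Base: 16+12+8+19+12+5 = 72
Base-K-A-Y-L-P-Base: 16+12+8+7+12+15 = 70
Base-K-P-A-L-Y-Base: 16+1+13+1+7+4 = 42
Base-K-P-A-Y-L-Base: 16+1+13+8+7+5 = 50
Base-K-P-L-A-Y-Base: 16+1+12+1+8+4 = 42
Base-K-P-L-Y-A-Base: 16+1+12+7+8+6 = 50
Base-K-P-Y-A-L-Base: 16+1+19+8+1+5 = 50
Base-K-P-Y-L-A-Base: 16+1+19+7+1+6 = 50
Base-K-L-A-P-Y-Base: 16+13+1+13+19+4 = 66
Base-K-L-A-Y-P-Base: 16+13+1+8+19+15 = 72
… (46 more)
Base-P-K-A-L-Y-Base: 15+1+12+1+7+4 = 40  ← best
The minimum is 40.
One optimal route: Base → P → K → A → L → Y → Base (or its reverse).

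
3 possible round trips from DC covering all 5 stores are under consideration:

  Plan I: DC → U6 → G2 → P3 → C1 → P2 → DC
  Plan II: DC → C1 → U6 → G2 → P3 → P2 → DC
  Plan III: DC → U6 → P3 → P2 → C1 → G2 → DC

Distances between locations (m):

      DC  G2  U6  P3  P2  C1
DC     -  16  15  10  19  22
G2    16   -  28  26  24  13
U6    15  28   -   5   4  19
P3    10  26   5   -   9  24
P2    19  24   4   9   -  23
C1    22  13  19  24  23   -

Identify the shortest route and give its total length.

Shortest is Plan III, total 81 m.

Plan I: 15 + 28 + 26 + 24 + 23 + 19 = 135
Plan II: 22 + 19 + 28 + 26 + 9 + 19 = 123
Plan III: 15 + 5 + 9 + 23 + 13 + 16 = 81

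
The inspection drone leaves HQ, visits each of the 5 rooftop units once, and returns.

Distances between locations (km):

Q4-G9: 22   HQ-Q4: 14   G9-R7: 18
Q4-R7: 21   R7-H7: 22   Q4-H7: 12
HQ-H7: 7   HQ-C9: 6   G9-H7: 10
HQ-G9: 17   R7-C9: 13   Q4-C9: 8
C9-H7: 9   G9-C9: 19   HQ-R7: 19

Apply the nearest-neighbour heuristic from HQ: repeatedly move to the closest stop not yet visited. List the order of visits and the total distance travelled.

At HQ the remaining stops are C9 6, H7 7, Q4 14, G9 17, R7 19; go to C9.
At C9 the remaining stops are Q4 8, H7 9, R7 13, G9 19; go to Q4.
At Q4 the remaining stops are H7 12, R7 21, G9 22; go to H7.
At H7 the remaining stops are G9 10, R7 22; go to G9.
At G9 the remaining stops are R7 18; go to R7.
Return R7→HQ: 19.
Total = 6 + 8 + 12 + 10 + 18 + 19 = 73.

Total distance 73 km via the nearest-neighbour route HQ → C9 → Q4 → H7 → G9 → R7 → HQ.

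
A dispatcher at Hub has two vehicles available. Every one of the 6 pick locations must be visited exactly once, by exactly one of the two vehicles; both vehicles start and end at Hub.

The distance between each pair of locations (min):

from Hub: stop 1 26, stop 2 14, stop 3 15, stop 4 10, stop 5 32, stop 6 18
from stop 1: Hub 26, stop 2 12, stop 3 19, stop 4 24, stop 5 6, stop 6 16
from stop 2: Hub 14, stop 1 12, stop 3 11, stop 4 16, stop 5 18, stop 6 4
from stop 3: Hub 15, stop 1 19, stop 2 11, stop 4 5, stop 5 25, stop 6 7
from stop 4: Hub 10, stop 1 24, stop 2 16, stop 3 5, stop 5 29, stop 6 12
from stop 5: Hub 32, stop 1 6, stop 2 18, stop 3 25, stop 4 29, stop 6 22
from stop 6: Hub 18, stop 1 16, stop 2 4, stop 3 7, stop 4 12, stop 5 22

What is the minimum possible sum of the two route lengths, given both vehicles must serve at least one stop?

Minimum combined distance: 96 min.

There are 2^5 − 1 = 31 ways to divide the 6 stops into two non-empty groups. For each, the best each vehicle can do is its own shortest tour through its group:
  {stop 1} + {stop 2, stop 3, stop 4, stop 5, stop 6}: 52 + 76 = 128
  {stop 2} + {stop 1, stop 3, stop 4, stop 5, stop 6}: 28 + 76 = 104
  {stop 1, stop 2} + {stop 3, stop 4, stop 5, stop 6}: 52 + 76 = 128
  {stop 3} + {stop 1, stop 2, stop 4, stop 5, stop 6}: 30 + 76 = 106
  {stop 1, stop 3} + {stop 2, stop 4, stop 5, stop 6}: 60 + 76 = 136
  {stop 2, stop 3} + {stop 1, stop 4, stop 5, stop 6}: 40 + 76 = 116
  … (31 splits in total)
  {stop 4} + {stop 1, stop 2, stop 3, stop 5, stop 6}: 20 + 76 = 96  ← best
Best: vehicle 1 Hub → stop 4 → Hub = 20; vehicle 2 Hub → stop 1 → stop 5 → stop 2 → stop 6 → stop 3 → Hub = 76; combined 96.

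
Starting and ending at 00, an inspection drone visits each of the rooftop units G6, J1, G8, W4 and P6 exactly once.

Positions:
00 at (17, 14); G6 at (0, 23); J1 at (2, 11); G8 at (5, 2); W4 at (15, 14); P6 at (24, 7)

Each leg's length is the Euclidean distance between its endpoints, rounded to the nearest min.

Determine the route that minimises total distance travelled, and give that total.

00→G6→J1→G8→W4→P6→00: 19+12+9+16+11+10 = 77
00→G6→J1→G8→P6→W4→00: 19+12+9+20+11+2 = 73
00→G6→J1→W4→G8→P6→00: 19+12+13+16+20+10 = 90
00→G6→J1→W4→P6→G8→00: 19+12+13+11+20+17 = 92
00→G6→J1→P6→G8→W4→00: 19+12+22+20+16+2 = 91
00→G6→J1→P6→W4→G8→00: 19+12+22+11+16+17 = 97
00→G6→G8→J1→W4→P6→00: 19+22+9+13+11+10 = 84
00→G6→G8→J1→P6→W4→00: 19+22+9+22+11+2 = 85
00→G6→G8→W4→J1→P6→00: 19+22+16+13+22+10 = 102
00→G6→G8→W4→P6→J1→00: 19+22+16+11+22+15 = 105
00→G6→G8→P6→J1→W4→00: 19+22+20+22+13+2 = 98
00→G6→G8→P6→W4→J1→00: 19+22+20+11+13+15 = 100
00→G6→W4→J1→G8→P6→00: 19+17+13+9+20+10 = 88
00→G6→W4→J1→P6→G8→00: 19+17+13+22+20+17 = 108
… (46 more)
00→W4→G6→J1→G8→P6→00: 2+17+12+9+20+10 = 70  ← best
The minimum is 70.
One optimal route: 00 → W4 → G6 → J1 → G8 → P6 → 00 (or its reverse).

Shortest round trip = 70 min.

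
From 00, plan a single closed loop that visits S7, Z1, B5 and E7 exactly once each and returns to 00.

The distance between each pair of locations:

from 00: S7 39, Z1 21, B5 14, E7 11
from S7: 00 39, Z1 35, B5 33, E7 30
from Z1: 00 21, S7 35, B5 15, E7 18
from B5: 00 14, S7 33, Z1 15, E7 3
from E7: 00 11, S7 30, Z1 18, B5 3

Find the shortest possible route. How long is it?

Minimum total distance: 103.

With 4 stops there are 4!/2 = 12 distinct round trips (a route and its reverse cost the same).
00→S7→Z1→B5→E7→00: 39+35+15+3+11 = 103
00→S7→Z1→E7→B5→00: 39+35+18+3+14 = 109
00→S7→B5→Z1→E7→00: 39+33+15+18+11 = 116
00→S7→B5→E7→Z1→00: 39+33+3+18+21 = 114
00→S7→E7→Z1→B5→00: 39+30+18+15+14 = 116
00→S7→E7→B5→Z1→00: 39+30+3+15+21 = 108
00→Z1→S7→B5→E7→00: 21+35+33+3+11 = 103
00→Z1→S7→E7→B5→00: 21+35+30+3+14 = 103
00→Z1→B5→S7→E7→00: 21+15+33+30+11 = 110
00→Z1→E7→S7→B5→00: 21+18+30+33+14 = 116
00→B5→S7→Z1→E7→00: 14+33+35+18+11 = 111
00→B5→Z1→S7→E7→00: 14+15+35+30+11 = 105
The minimum is 103.
One optimal route: 00 → S7 → Z1 → B5 → E7 → 00 (or its reverse).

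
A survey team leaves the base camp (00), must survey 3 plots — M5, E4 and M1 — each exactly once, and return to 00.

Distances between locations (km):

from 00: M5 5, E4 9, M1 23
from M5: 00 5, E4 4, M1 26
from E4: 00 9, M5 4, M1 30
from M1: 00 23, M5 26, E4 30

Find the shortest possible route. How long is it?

With 3 stops there are 3!/2 = 3 distinct round trips (a route and its reverse cost the same).
00-M5-E4-M1-00: 5+4+30+23 = 62
00-M5-M1-E4-00: 5+26+30+9 = 70
00-E4-M5-M1-00: 9+4+26+23 = 62
The minimum is 62.
One optimal route: 00 → M5 → E4 → M1 → 00 (or its reverse).

62 km — the shortest possible round trip.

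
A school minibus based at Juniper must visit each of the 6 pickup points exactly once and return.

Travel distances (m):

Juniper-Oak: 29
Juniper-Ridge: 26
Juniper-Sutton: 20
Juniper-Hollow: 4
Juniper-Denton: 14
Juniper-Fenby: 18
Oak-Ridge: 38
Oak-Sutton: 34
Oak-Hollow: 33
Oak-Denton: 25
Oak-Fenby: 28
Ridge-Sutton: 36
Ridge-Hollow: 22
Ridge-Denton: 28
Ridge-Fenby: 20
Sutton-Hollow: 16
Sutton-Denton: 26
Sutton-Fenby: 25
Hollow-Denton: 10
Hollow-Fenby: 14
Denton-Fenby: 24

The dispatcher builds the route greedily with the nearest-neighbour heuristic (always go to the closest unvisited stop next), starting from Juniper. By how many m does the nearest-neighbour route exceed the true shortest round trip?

Excess over optimum: 15 m.

Juniper: Hollow=4, Denton=14, Fenby=18, Sutton=20, Ridge=26, Oak=29 ⇒ Hollow
Hollow: Denton=10, Fenby=14, Sutton=16, Ridge=22, Oak=33 ⇒ Denton
Denton: Fenby=24, Oak=25, Sutton=26, Ridge=28 ⇒ Fenby
Fenby: Ridge=20, Sutton=25, Oak=28 ⇒ Ridge
Ridge: Sutton=36, Oak=38 ⇒ Sutton
Sutton: Oak=34 ⇒ Oak
NN route Juniper → Hollow → Denton → Fenby → Ridge → Sutton → Oak → Juniper costs 157.
Optimal: Juniper → Sutton → Fenby → Ridge → Oak → Denton → Hollow → Juniper costs 142 (by enumerating all 360 distinct tours).
Excess = 157 − 142 = 15.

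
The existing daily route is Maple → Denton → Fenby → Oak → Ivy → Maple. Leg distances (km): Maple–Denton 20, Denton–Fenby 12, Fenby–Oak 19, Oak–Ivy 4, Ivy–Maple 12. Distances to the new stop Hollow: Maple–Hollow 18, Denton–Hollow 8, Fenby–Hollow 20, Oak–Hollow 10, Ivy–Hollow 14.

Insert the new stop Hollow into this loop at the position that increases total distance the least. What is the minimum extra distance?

Insertion cost between consecutive stops i–j is d(i,Hollow) + d(Hollow,j) − d(i,j):
  between Maple and Denton: 18 + 8 − 20 = 6
  between Denton and Fenby: 8 + 20 − 12 = 16
  between Fenby and Oak: 20 + 10 − 19 = 11
  between Oak and Ivy: 10 + 14 − 4 = 20
  between Ivy and Maple: 14 + 18 − 12 = 20
Cheapest insertion is between Maple and Denton, adding 6.
New total = 67 + 6 = 73.

Adding 6 km by placing Hollow on the Maple–Denton leg.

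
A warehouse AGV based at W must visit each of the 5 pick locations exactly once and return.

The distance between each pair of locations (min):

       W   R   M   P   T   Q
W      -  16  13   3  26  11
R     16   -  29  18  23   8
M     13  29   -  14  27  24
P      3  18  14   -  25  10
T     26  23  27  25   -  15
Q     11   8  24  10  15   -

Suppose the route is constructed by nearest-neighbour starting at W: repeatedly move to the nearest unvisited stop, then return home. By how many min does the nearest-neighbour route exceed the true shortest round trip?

W: P=3, Q=11, M=13, R=16, T=26 ⇒ P
P: Q=10, M=14, R=18, T=25 ⇒ Q
Q: R=8, T=15, M=24 ⇒ R
R: T=23, M=29 ⇒ T
T: M=27 ⇒ M
NN route W → P → Q → R → T → M → W costs 84.
Optimal: W → R → Q → T → M → P → W costs 83 (by enumerating all 60 distinct tours).
Excess = 84 − 83 = 1.

1 min longer than the optimal tour.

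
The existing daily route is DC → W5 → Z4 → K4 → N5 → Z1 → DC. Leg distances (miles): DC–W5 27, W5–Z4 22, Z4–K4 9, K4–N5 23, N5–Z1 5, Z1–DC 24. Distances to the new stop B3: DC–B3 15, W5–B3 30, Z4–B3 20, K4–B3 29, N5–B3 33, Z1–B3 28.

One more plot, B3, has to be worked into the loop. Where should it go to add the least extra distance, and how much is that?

Insertion cost between consecutive stops i–j is d(i,B3) + d(B3,j) − d(i,j):
  between DC and W5: 15 + 30 − 27 = 18
  between W5 and Z4: 30 + 20 − 22 = 28
  between Z4 and K4: 20 + 29 − 9 = 40
  between K4 and N5: 29 + 33 − 23 = 39
  between N5 and Z1: 33 + 28 − 5 = 56
  between Z1 and DC: 28 + 15 − 24 = 19
Cheapest insertion is between DC and W5, adding 18.
New total = 110 + 18 = 128.

Minimum extra distance: 18 miles, inserting B3 between DC and W5.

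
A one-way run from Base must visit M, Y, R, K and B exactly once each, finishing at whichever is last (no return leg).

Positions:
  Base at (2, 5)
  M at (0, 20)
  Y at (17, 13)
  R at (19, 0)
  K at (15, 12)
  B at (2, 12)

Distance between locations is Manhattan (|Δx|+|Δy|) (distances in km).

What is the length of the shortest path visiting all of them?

There are 5! = 120 possible orderings.
Base - M - Y - R - K - B: 17+24+15+16+13 = 85
Base - M - Y - R - B - K: 17+24+15+29+13 = 98
Base - M - Y - K - R - B: 17+24+3+16+29 = 89
Base - M - Y - K - B - R: 17+24+3+13+29 = 86
Base - M - Y - B - R - K: 17+24+16+29+16 = 102
Base - M - Y - B - K - R: 17+24+16+13+16 = 86
Base - M - R - Y - K - B: 17+39+15+3+13 = 87
Base - M - R - Y - B - K: 17+39+15+16+13 = 100
Base - M - R - K - Y - B: 17+39+16+3+16 = 91
Base - M - R - K - B - Y: 17+39+16+13+16 = 101
Base - M - R - B - Y - K: 17+39+29+16+3 = 104
Base - M - R - B - K - Y: 17+39+29+13+3 = 101
Base - M - K - Y - R - B: 17+23+3+15+29 = 87
Base - M - K - Y - B - R: 17+23+3+16+29 = 88
… (106 more)
Base - M - B - K - Y - R: 17+10+13+3+15 = 58  ← best
The minimum is 58.
One shortest path: Base → M → B → K → Y → R.

58 km — the minimum one-way total.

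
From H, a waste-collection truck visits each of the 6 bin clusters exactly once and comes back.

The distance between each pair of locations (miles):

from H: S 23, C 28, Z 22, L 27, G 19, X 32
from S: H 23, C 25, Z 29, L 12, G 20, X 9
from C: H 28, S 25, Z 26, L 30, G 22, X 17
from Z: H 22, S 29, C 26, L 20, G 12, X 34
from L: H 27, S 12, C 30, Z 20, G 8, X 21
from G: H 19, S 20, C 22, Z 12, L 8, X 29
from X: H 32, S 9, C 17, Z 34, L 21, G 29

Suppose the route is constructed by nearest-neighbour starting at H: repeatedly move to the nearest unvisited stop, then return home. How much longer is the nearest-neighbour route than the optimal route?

The nearest-neighbour route is 5 miles longer than optimal.

H: G=19, Z=22, S=23, L=27, C=28, X=32 ⇒ G
G: L=8, Z=12, S=20, C=22, X=29 ⇒ L
L: S=12, Z=20, X=21, C=30 ⇒ S
S: X=9, C=25, Z=29 ⇒ X
X: C=17, Z=34 ⇒ C
C: Z=26 ⇒ Z
NN route H → G → L → S → X → C → Z → H costs 113.
Optimal: H → C → X → S → L → G → Z → H costs 108 (by enumerating all 360 distinct tours).
Excess = 113 − 108 = 5.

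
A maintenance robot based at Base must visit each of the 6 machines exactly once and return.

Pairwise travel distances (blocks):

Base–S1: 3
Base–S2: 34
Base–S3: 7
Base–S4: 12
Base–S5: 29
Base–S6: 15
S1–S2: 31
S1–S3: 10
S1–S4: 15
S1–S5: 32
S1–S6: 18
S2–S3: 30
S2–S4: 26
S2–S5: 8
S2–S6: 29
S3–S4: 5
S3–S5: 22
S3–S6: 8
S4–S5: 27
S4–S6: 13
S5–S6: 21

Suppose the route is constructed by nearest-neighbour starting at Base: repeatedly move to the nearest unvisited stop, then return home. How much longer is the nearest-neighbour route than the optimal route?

The nearest-neighbour route is 6 blocks longer than optimal.

From Base: S1=3, S3=7, S4=12, S6=15, S5=29, S2=34 → choose S1 (3).
From S1: S3=10, S4=15, S6=18, S2=31, S5=32 → choose S3 (10).
From S3: S4=5, S6=8, S5=22, S2=30 → choose S4 (5).
From S4: S6=13, S2=26, S5=27 → choose S6 (13).
From S6: S5=21, S2=29 → choose S5 (21).
From S5: S2=8 → choose S2 (8).
NN route Base → S1 → S3 → S4 → S6 → S5 → S2 → Base costs 94.
Optimal: Base → S1 → S2 → S5 → S6 → S3 → S4 → Base costs 88 (by enumerating all 360 distinct tours).
Excess = 94 − 88 = 6.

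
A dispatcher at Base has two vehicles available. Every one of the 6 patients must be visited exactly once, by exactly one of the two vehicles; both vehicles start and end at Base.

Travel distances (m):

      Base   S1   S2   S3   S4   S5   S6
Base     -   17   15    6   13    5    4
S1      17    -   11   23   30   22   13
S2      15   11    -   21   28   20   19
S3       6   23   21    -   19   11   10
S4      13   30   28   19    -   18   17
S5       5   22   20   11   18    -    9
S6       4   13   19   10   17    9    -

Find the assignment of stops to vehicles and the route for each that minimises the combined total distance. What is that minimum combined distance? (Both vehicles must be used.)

Check every non-empty split of the stops between the two vehicles; for each half take its own optimal tour:
  {S1} + {S2, S3, S4, S5, S6}: 34 + 86 = 120
  {S2} + {S1, S3, S4, S5, S6}: 30 + 82 = 112
  {S1, S2} + {S3, S4, S5, S6}: 43 + 56 = 99
  {S3} + {S1, S2, S4, S5, S6}: 12 + 79 = 91
  {S1, S3} + {S2, S4, S5, S6}: 46 + 74 = 120
  {S2, S3} + {S1, S4, S5, S6}: 42 + 70 = 112
  … (31 splits in total)
Best: vehicle 1 Base → S3 → Base = 12; vehicle 2 Base → S2 → S1 → S6 → S4 → S5 → Base = 79; combined 91.

91 m — the smallest possible combined total.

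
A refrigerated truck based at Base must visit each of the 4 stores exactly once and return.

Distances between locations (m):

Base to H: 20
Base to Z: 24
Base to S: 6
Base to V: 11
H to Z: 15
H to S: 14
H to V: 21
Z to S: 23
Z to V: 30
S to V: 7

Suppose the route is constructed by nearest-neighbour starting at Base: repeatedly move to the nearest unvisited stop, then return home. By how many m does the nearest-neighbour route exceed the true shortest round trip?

From Base: S=6, V=11, H=20, Z=24 → choose S (6).
From S: V=7, H=14, Z=23 → choose V (7).
From V: H=21, Z=30 → choose H (21).
From H: Z=15 → choose Z (15).
NN route Base → S → V → H → Z → Base costs 73.
Optimal: Base → Z → H → S → V → Base costs 71 (by enumerating all 12 distinct tours).
Excess = 73 − 71 = 2.

Excess over optimum: 2 m.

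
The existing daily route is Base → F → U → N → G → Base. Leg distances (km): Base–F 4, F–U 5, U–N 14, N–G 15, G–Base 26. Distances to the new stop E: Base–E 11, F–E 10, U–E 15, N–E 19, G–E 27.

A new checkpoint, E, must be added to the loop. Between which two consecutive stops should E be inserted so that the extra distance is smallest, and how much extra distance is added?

Insertion cost between consecutive stops i–j is d(i,E) + d(E,j) − d(i,j):
  between Base and F: 11 + 10 − 4 = 17
  between F and U: 10 + 15 − 5 = 20
  between U and N: 15 + 19 − 14 = 20
  between N and G: 19 + 27 − 15 = 31
  between G and Base: 27 + 11 − 26 = 12
Cheapest insertion is between G and Base, adding 12.
New total = 64 + 12 = 76.

Minimum extra distance: 12 km, inserting E between G and Base.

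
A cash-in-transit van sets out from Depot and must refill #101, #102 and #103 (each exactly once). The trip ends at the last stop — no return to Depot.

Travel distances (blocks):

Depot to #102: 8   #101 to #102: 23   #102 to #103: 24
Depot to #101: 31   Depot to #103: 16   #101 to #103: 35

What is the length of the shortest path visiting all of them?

Minimum one-way distance = 63 blocks.

There are 3! = 6 possible orderings.
Depot - #101 - #102 - #103: 31+23+24 = 78
Depot - #101 - #103 - #102: 31+35+24 = 90
Depot - #102 - #101 - #103: 8+23+35 = 66
Depot - #102 - #103 - #101: 8+24+35 = 67
Depot - #103 - #101 - #102: 16+35+23 = 74
Depot - #103 - #102 - #101: 16+24+23 = 63
The minimum is 63.
One shortest path: Depot → #103 → #102 → #101.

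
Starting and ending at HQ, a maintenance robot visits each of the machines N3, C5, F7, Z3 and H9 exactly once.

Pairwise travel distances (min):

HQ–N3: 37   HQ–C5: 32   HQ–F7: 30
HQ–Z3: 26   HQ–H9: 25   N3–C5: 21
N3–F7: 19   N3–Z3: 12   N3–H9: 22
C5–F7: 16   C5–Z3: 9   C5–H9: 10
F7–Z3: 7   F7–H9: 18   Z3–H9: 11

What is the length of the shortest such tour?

With 5 stops there are 5!/2 = 60 distinct round trips (a route and its reverse cost the same).
HQ-N3-C5-F7-Z3-H9-HQ: 37+21+16+7+11+25 = 117
HQ-N3-C5-F7-H9-Z3-HQ: 37+21+16+18+11+26 = 129
HQ-N3-C5-Z3-F7-H9-HQ: 37+21+9+7+18+25 = 117
HQ-N3-C5-Z3-H9-F7-HQ: 37+21+9+11+18+30 = 126
HQ-N3-C5-H9-F7-Z3-HQ: 37+21+10+18+7+26 = 119
HQ-N3-C5-H9-Z3-F7-HQ: 37+21+10+11+7+30 = 116
HQ-N3-F7-C5-Z3-H9-HQ: 37+19+16+9+11+25 = 117
HQ-N3-F7-C5-H9-Z3-HQ: 37+19+16+10+11+26 = 119
HQ-N3-F7-Z3-C5-H9-HQ: 37+19+7+9+10+25 = 107
HQ-N3-F7-Z3-H9-C5-HQ: 37+19+7+11+10+32 = 116
HQ-N3-F7-H9-C5-Z3-HQ: 37+19+18+10+9+26 = 119
HQ-N3-F7-H9-Z3-C5-HQ: 37+19+18+11+9+32 = 126
HQ-N3-Z3-C5-F7-H9-HQ: 37+12+9+16+18+25 = 117
HQ-N3-Z3-C5-H9-F7-HQ: 37+12+9+10+18+30 = 116
… (46 more)
HQ-F7-N3-Z3-C5-H9-HQ: 30+19+12+9+10+25 = 105  ← best
The minimum is 105.
One optimal route: HQ → F7 → N3 → Z3 → C5 → H9 → HQ (or its reverse).

Shortest round trip = 105 min.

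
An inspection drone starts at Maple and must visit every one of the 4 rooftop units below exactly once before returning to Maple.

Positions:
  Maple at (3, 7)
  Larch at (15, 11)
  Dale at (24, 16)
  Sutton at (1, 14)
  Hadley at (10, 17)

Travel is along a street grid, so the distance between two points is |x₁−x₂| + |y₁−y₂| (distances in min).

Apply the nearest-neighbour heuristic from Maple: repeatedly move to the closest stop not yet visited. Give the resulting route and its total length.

76 min along Maple → Sutton → Hadley → Larch → Dale → Maple.

At Maple the remaining stops are Sutton 9, Larch 16, Hadley 17, Dale 30; go to Sutton.
At Sutton the remaining stops are Hadley 12, Larch 17, Dale 25; go to Hadley.
At Hadley the remaining stops are Larch 11, Dale 15; go to Larch.
At Larch the remaining stops are Dale 14; go to Dale.
Return Dale→Maple: 30.
Total = 9 + 12 + 11 + 14 + 30 = 76.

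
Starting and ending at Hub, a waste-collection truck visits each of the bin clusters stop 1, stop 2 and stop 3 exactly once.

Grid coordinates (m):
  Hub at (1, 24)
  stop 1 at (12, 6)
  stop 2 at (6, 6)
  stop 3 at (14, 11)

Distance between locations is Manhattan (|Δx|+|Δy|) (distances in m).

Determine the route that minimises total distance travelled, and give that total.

Hub - stop 1 - stop 2 - stop 3 - Hub: 29+6+13+26 = 74
Hub - stop 1 - stop 3 - stop 2 - Hub: 29+7+13+23 = 72
Hub - stop 2 - stop 1 - stop 3 - Hub: 23+6+7+26 = 62
The minimum is 62.
One optimal route: Hub → stop 2 → stop 1 → stop 3 → Hub (or its reverse).

Shortest round trip = 62 m.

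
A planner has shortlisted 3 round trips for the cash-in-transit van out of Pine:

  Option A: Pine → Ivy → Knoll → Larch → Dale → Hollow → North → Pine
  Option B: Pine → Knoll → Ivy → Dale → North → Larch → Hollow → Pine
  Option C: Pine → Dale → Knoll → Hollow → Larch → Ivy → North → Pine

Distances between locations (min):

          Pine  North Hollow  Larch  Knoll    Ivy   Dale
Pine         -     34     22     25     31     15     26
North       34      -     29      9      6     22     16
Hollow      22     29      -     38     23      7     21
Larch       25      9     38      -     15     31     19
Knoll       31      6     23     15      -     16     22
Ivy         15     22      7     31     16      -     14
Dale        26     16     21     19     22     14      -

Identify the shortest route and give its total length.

Shortest is Option B, total 146 min.

Option A: 15 + 16 + 15 + 19 + 21 + 29 + 34 = 149
Option B: 31 + 16 + 14 + 16 + 9 + 38 + 22 = 146
Option C: 26 + 22 + 23 + 38 + 31 + 22 + 34 = 196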